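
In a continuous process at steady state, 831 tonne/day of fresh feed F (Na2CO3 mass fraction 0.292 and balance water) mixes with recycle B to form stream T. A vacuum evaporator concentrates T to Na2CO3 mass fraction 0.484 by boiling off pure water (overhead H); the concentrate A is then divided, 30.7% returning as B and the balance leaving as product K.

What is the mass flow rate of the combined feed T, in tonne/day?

Overall Na2CO3 balance (none leaves overhead): Na2CO3 in fresh feed = Na2CO3 in product, i.e. 831×0.292 = (1−0.307)·A·0.484.
A = 242.65/(0.484×0.693) = 723.44 tonne/day.
Recycle B = 0.307×723.44 = 222.1 tonne/day.
Combined feed T = 831 + 222.1 = 1053.1 tonne/day.

1053 tonne/day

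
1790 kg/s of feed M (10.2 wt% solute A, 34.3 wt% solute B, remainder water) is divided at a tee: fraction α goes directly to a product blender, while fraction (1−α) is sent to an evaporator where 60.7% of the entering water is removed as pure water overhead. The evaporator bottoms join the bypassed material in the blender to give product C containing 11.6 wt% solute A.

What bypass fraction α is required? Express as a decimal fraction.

All 1790×0.102 = 182.58 kg/s of solute A reaches C, so C = 182.58/0.116 = 1574 kg/s and vapour = 216.03 kg/s.
The evaporator receives (1−α)·1790 of feed at 0.555 water and removes 0.607 of that water:
0.607×0.555×(1−α)×1790 = 216.03
(1−α) = 216.03/603.02 = 0.3583;  α = 0.6417.

0.642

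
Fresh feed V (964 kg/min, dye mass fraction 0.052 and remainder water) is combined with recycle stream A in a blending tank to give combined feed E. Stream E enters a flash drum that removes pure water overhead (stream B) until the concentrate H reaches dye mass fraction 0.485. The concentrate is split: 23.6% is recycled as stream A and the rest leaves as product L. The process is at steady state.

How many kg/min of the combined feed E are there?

995.9 kg/min

Overall dye balance (none leaves overhead): dye in fresh feed = dye in product, i.e. 964×0.052 = (1−0.236)·H·0.485.
H = 50.128/(0.485×0.764) = 135.28 kg/min.
Recycle A = 0.236×135.28 = 31.927 kg/min.
Combined feed E = 964 + 31.927 = 995.93 kg/min.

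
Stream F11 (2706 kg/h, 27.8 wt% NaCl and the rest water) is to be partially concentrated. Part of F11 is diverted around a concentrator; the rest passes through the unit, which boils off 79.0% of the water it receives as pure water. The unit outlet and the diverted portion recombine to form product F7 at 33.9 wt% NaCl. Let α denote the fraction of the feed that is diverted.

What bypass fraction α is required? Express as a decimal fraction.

All 2706×0.278 = 752.27 kg/h of NaCl reaches F7, so F7 = 752.27/0.339 = 2219.1 kg/h and vapour = 486.92 kg/h.
The evaporator receives (1−α)·2706 of feed at 0.722 water and removes 0.790 of that water:
0.790×0.722×(1−α)×2706 = 486.92
(1−α) = 486.92/1543.4 = 0.3155;  α = 0.6845.

0.685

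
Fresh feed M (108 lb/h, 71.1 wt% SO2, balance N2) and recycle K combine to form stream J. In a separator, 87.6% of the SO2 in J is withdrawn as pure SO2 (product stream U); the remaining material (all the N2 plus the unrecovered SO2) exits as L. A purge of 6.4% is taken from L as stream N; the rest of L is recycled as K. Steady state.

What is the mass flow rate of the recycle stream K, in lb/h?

466.6 lb/h

N2 enters only via M and leaves only via the purge: 108×0.289 = 0.064×(N2 in L), and the separator passes all N2, so N2 in J = N2 in L = 487.69 lb/h.
SO2 in J: m_A = 108×0.711 + (1−0.064)·(1−0.876)·m_A, so m_A = 76.788/0.8839 = 86.871 lb/h.
L = (1−0.876)×86.871 + 487.69 = 498.46 lb/h.
Recycle K = (1−0.064)×498.46 = 466.56 lb/h.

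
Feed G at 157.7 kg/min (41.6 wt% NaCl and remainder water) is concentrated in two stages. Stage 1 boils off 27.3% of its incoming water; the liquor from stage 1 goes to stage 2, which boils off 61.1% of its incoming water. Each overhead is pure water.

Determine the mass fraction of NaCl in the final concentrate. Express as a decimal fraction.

water in feed = 157.7×0.584 = 92.097 kg/min.
After stage 1: water left = (1−0.273)×92.097 = 66.954; stream total = 132.56 kg/min.
After stage 2: water left = (1−0.611)×66.954 = 26.045; final concentrate = 91.648 kg/min.
NaCl fraction = 65.603/91.648 = 0.7158.

0.7158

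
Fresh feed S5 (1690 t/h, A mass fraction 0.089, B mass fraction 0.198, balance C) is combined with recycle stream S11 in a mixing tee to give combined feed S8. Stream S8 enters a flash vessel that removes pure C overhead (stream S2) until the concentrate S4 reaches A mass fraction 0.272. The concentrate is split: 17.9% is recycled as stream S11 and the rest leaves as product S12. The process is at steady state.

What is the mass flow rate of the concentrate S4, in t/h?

673.5 t/h

Overall A balance (none leaves overhead): A in fresh feed = A in product, i.e. 1690×0.089 = (1−0.179)·S4·0.272.
S4 = 150.41/(0.272×0.821) = 673.54 t/h.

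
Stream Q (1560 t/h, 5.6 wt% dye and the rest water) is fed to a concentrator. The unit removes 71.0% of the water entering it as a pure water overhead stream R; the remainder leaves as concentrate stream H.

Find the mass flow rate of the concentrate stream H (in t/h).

water entering = 1560×0.944 = 1472.6 t/h; overhead removed = 0.710×1472.6 = 1045.6 t/h.
Concentrate = 1560 − 1045.6 = 514.43 t/h.

514.4 t/h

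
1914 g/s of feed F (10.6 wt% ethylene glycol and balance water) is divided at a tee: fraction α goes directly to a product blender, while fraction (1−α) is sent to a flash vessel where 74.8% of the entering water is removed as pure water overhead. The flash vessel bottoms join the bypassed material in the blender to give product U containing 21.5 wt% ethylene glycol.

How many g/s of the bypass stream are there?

All 1914×0.106 = 202.88 g/s of ethylene glycol reaches U, so U = 202.88/0.215 = 943.65 g/s and vapour = 970.35 g/s.
The evaporator receives (1−α)·1914 of feed at 0.894 water and removes 0.748 of that water:
0.748×0.894×(1−α)×1914 = 970.35
(1−α) = 970.35/1279.9 = 0.7581;  α = 0.2419.
Bypass flow = 0.2419×1914 = 462.92 g/s.

462.9 g/s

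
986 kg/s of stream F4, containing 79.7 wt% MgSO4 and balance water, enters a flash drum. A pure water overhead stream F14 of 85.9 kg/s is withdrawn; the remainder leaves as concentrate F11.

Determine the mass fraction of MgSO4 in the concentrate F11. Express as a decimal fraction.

0.873

MgSO4 is not removed: 986×0.797 = 785.84 kg/s of MgSO4 enters F11.
Concentrate = 986 − 85.9 = 900.1 kg/s.
Mass fraction = 785.84/900.1 = 0.873.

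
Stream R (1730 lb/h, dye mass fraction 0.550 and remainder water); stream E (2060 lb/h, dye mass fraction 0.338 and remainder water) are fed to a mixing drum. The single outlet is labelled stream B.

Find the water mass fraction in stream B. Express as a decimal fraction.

0.565

Total flow out = 1730 + 2060 = 3790 lb/h.
water in = 1730×0.450 + 2060×0.662 = 2142.2 lb/h.
water mass fraction in B = 2142.2/3790 = 0.565.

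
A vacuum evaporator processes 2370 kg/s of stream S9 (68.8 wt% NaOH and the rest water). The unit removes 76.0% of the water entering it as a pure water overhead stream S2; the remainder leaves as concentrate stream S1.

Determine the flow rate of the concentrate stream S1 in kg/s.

1808 kg/s

water entering = 2370×0.312 = 739.44 kg/s; overhead removed = 0.760×739.44 = 561.97 kg/s.
Concentrate = 2370 − 561.97 = 1808 kg/s.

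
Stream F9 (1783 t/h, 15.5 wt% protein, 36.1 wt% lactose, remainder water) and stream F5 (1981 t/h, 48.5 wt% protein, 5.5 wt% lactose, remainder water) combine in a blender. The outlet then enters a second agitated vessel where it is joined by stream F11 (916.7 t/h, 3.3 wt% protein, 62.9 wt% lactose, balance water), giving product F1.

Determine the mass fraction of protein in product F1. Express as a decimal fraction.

0.271

Overall, product flow = 4680.7 t/h.
protein in = 1783×0.155 + 1981×0.485 + 916.7×0.033 = 1267.4 t/h.
protein fraction in F1 = 0.271.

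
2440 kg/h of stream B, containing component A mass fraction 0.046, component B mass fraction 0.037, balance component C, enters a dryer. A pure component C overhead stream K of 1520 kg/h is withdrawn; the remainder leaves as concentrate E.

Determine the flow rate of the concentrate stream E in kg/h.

Concentrate = 2440 − 1520 = 920 kg/h.

920 kg/h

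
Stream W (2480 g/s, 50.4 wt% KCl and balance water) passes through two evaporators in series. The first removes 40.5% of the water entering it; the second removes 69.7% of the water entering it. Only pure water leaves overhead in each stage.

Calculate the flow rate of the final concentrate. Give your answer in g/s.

1472 g/s

water in feed = 2480×0.496 = 1230.1 g/s.
After stage 1: water left = (1−0.405)×1230.1 = 731.9; stream total = 1981.8 g/s.
After stage 2: water left = (1−0.697)×731.9 = 221.76; final concentrate = 1471.7 g/s.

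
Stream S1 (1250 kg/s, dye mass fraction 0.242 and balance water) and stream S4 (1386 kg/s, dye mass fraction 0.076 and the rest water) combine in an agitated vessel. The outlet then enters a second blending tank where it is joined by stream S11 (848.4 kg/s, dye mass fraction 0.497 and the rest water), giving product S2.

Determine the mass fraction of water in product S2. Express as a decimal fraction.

Overall, product flow = 3484.4 kg/s.
water in = 1250×0.758 + 1386×0.924 + 848.4×0.503 = 2654.9 kg/s.
water fraction in S2 = 0.762.

0.762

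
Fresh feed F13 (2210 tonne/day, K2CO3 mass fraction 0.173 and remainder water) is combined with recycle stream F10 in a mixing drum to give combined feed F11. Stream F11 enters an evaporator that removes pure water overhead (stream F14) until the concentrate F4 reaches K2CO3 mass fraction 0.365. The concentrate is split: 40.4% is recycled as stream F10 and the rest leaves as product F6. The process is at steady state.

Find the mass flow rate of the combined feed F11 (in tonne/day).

Overall K2CO3 balance (none leaves overhead): K2CO3 in fresh feed = K2CO3 in product, i.e. 2210×0.173 = (1−0.404)·F4·0.365.
F4 = 382.33/(0.365×0.596) = 1757.5 tonne/day.
Recycle F10 = 0.404×1757.5 = 710.04 tonne/day.
Combined feed F11 = 2210 + 710.04 = 2920 tonne/day.

2920 tonne/day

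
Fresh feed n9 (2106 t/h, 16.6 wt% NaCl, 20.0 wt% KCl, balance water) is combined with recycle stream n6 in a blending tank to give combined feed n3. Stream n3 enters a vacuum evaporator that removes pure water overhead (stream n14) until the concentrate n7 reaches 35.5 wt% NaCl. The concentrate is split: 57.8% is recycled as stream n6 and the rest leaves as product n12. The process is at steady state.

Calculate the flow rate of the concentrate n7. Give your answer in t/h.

2334 t/h

Overall NaCl balance (none leaves overhead): NaCl in fresh feed = NaCl in product, i.e. 2106×0.166 = (1−0.578)·n7·0.355.
n7 = 349.6/(0.355×0.422) = 2333.6 t/h.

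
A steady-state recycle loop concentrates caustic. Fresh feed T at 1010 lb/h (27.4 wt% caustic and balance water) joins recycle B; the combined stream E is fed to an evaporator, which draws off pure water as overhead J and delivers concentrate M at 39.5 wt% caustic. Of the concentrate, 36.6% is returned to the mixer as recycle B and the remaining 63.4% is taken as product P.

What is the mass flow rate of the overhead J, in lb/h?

309.4 lb/h

Overall caustic balance (none leaves overhead): caustic in fresh feed = caustic in product, i.e. 1010×0.274 = (1−0.366)·M·0.395.
M = 276.74/(0.395×0.634) = 1105.1 lb/h.
Recycle B = 0.366×1105.1 = 404.45 lb/h.
Combined feed E = 1010 + 404.45 = 1414.5 lb/h.
Overhead J = E − M = 1414.5 − 1105.1 = 309.39 lb/h.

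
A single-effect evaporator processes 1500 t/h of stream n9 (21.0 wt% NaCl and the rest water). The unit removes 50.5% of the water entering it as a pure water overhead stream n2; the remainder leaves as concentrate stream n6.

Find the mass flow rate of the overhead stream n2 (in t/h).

water entering = 1500×0.790 = 1185 t/h; overhead removed = 0.505×1185 = 598.42 t/h.

598.4 t/h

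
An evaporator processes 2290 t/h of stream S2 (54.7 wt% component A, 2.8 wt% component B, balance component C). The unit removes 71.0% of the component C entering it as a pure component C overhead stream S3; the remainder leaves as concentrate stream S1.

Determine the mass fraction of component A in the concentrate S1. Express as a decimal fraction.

component A is not removed: 2290×0.547 = 1252.6 t/h of component A enters S1.
component C entering = 2290×0.425 = 973.25 t/h; overhead removed = 0.710×973.25 = 691.01 t/h.
Concentrate = 2290 − 691.01 = 1599 t/h.
Mass fraction = 1252.6/1599 = 0.783.

0.783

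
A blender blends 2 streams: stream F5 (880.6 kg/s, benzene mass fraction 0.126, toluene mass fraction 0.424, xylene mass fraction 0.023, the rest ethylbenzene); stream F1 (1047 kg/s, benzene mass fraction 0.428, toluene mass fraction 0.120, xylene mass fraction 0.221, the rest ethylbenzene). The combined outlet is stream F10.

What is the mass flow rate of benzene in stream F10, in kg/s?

benzene out = benzene in = 880.6×0.126 + 1047×0.428 = 559.07 kg/s.

559.1 kg/s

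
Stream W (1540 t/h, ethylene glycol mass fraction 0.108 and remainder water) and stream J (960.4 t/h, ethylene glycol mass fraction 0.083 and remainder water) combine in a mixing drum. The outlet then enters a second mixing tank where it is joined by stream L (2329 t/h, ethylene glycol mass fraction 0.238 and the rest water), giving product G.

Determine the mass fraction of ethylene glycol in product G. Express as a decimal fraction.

Overall, product flow = 4829.4 t/h.
ethylene glycol in = 1540×0.108 + 960.4×0.083 + 2329×0.238 = 800.34 t/h.
ethylene glycol fraction in G = 0.166.

0.166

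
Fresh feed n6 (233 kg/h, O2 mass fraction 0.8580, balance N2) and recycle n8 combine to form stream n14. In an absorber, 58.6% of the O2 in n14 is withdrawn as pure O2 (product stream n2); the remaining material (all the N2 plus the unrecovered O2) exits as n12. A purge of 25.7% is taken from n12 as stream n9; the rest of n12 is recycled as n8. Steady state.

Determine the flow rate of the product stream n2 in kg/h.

O2 in n14: m_A = 233×0.858 + (1−0.257)·(1−0.586)·m_A, so m_A = 199.91/0.6924 = 288.73 kg/h.
Product n2 = 0.586×288.73 = 169.19 kg/h.

169.2 kg/h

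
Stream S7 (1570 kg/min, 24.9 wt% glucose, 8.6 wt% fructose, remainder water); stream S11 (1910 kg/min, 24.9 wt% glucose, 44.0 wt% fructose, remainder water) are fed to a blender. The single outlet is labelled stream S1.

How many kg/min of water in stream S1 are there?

water out = water in = 1570×0.665 + 1910×0.311 = 1638.1 kg/min.

1638 kg/min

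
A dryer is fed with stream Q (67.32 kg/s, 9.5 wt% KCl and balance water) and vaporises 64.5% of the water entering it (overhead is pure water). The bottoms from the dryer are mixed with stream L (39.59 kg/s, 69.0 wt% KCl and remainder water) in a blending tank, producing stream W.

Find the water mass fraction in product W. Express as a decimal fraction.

0.501

Vapour removed = 0.645×0.905×67.32 = 39.296 kg/s; concentrate = 28.024 kg/s.
water reaching the mixer = 21.628 (from concentrate) + 39.59×0.310 = 33.901 kg/s.
Product flow = 28.024 + 39.59 = 67.614 kg/s; water fraction = 0.501.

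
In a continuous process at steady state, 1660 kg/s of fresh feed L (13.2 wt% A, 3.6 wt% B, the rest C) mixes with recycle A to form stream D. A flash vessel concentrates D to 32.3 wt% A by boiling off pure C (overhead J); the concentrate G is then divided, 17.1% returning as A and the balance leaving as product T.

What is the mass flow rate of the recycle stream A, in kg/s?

139.9 kg/s

Overall A balance (none leaves overhead): A in fresh feed = A in product, i.e. 1660×0.132 = (1−0.171)·G·0.323.
G = 219.12/(0.323×0.829) = 818.32 kg/s.
Recycle A = 0.171×818.32 = 139.93 kg/s.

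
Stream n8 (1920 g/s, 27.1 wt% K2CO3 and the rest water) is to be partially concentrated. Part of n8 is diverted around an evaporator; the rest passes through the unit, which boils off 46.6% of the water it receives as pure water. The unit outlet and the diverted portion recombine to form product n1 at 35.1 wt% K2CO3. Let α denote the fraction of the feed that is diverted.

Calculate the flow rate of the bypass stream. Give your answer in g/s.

631.8 g/s

All 1920×0.271 = 520.32 g/s of K2CO3 reaches n1, so n1 = 520.32/0.351 = 1482.4 g/s and vapour = 437.61 g/s.
The evaporator receives (1−α)·1920 of feed at 0.729 water and removes 0.466 of that water:
0.466×0.729×(1−α)×1920 = 437.61
(1−α) = 437.61/652.25 = 0.6709;  α = 0.3291.
Bypass flow = 0.3291×1920 = 631.84 g/s.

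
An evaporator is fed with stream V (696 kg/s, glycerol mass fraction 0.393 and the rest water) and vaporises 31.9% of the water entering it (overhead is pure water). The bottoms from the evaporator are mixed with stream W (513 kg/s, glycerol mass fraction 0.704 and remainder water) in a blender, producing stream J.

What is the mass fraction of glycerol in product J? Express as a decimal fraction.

0.591

Vapour removed = 0.319×0.607×696 = 134.77 kg/s; concentrate = 561.23 kg/s.
glycerol reaching the mixer = 273.53 (from concentrate) + 513×0.704 = 634.68 kg/s.
Product flow = 561.23 + 513 = 1074.2 kg/s; glycerol fraction = 0.591.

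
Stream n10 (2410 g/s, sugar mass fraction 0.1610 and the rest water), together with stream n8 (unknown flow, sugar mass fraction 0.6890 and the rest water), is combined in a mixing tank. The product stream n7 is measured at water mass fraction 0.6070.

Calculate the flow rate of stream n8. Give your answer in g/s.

1889 g/s

Let n8 be the unknown flow. Total out = 2410 + n8.
water balance: 2022 + 0.311·n8 = 0.607·(2410 + n8)
(0.311 − 0.607)·n8 = 0.607×2410 − 2022 = -559.12
n8 = -559.12 / -0.296 = 1888.9 g/s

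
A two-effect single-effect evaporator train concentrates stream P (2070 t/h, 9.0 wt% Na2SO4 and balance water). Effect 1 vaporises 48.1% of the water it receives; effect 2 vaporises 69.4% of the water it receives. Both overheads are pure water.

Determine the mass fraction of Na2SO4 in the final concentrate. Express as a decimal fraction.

water in feed = 2070×0.910 = 1883.7 t/h.
After stage 1: water left = (1−0.481)×1883.7 = 977.64; stream total = 1163.9 t/h.
After stage 2: water left = (1−0.694)×977.64 = 299.16; final concentrate = 485.46 t/h.
Na2SO4 fraction = 186.3/485.46 = 0.384.

0.384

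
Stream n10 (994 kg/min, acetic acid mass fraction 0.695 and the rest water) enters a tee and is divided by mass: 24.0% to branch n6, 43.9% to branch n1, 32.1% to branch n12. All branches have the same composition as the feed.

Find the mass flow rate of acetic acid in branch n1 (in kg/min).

303.3 kg/min

Branch n1 total = 0.439×994 = 436.37 kg/min.
acetic acid in n1 = 0.695×436.37 = 303.27 kg/min.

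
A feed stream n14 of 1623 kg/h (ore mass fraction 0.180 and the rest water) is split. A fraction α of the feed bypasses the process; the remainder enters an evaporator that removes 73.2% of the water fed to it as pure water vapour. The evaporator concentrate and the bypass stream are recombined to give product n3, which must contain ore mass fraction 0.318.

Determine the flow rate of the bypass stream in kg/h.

All 1623×0.180 = 292.14 kg/h of ore reaches n3, so n3 = 292.14/0.318 = 918.68 kg/h and vapour = 704.32 kg/h.
The evaporator receives (1−α)·1623 of feed at 0.820 water and removes 0.732 of that water:
0.732×0.820×(1−α)×1623 = 704.32
(1−α) = 704.32/974.19 = 0.7230;  α = 0.2770.
Bypass flow = 0.2770×1623 = 449.6 kg/h.

449.6 kg/h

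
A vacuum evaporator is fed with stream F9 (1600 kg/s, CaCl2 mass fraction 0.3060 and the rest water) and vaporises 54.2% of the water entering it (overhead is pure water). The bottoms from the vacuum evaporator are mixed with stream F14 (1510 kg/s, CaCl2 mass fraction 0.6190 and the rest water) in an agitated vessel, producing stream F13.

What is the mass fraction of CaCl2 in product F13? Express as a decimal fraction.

Vapour removed = 0.542×0.694×1600 = 601.84 kg/s; concentrate = 998.16 kg/s.
CaCl2 reaching the mixer = 489.6 (from concentrate) + 1510×0.619 = 1424.3 kg/s.
Product flow = 998.16 + 1510 = 2508.2 kg/s; CaCl2 fraction = 0.5679.

0.5679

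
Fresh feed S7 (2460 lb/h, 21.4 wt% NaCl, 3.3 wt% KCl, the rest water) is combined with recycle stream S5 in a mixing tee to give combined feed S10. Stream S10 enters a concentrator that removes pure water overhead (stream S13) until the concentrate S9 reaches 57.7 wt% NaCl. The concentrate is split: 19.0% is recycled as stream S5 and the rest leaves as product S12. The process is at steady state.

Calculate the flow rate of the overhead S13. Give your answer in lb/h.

1548 lb/h

Overall NaCl balance (none leaves overhead): NaCl in fresh feed = NaCl in product, i.e. 2460×0.214 = (1−0.190)·S9·0.577.
S9 = 526.44/(0.577×0.810) = 1126.4 lb/h.
Recycle S5 = 0.190×1126.4 = 214.01 lb/h.
Combined feed S10 = 2460 + 214.01 = 2674 lb/h.
Overhead S13 = S10 − S9 = 2674 − 1126.4 = 1547.6 lb/h.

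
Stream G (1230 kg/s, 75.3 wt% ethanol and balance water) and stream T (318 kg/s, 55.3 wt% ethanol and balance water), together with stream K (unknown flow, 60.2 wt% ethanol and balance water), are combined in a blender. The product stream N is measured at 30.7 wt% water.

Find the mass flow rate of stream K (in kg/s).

321.8 kg/s

Let K be the unknown flow. Total out = 1548 + K.
water balance: 445.96 + 0.398·K = 0.307·(1548 + K)
(0.398 − 0.307)·K = 0.307×1548 − 445.96 = 29.28
K = 29.28 / 0.091 = 321.76 kg/s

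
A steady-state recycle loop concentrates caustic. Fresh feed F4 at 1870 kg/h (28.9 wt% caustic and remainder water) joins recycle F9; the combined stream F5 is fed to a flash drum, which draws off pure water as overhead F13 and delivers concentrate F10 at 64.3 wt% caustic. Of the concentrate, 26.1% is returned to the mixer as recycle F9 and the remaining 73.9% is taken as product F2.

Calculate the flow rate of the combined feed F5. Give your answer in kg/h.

2167 kg/h

Overall caustic balance (none leaves overhead): caustic in fresh feed = caustic in product, i.e. 1870×0.289 = (1−0.261)·F10·0.643.
F10 = 540.43/(0.643×0.739) = 1137.3 kg/h.
Recycle F9 = 0.261×1137.3 = 296.84 kg/h.
Combined feed F5 = 1870 + 296.84 = 2166.8 kg/h.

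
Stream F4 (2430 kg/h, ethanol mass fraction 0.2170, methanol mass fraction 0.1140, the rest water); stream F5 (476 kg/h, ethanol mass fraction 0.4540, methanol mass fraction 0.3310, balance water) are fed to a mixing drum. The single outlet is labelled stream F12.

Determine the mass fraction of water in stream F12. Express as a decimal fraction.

0.5946

Total flow out = 2430 + 476 = 2906 kg/h.
water in = 2430×0.669 + 476×0.215 = 1728 kg/h.
water mass fraction in F12 = 1728/2906 = 0.5946.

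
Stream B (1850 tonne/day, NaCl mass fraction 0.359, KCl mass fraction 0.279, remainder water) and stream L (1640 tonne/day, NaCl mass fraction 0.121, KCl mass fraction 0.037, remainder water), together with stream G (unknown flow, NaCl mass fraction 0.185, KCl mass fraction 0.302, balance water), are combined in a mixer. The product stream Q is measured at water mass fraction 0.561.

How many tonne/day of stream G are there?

Let G be the unknown flow. Total out = 3490 + G.
water balance: 2050.6 + 0.513·G = 0.561·(3490 + G)
(0.513 − 0.561)·G = 0.561×3490 − 2050.6 = -92.69
G = -92.69 / -0.048 = 1931 tonne/day

1931 tonne/day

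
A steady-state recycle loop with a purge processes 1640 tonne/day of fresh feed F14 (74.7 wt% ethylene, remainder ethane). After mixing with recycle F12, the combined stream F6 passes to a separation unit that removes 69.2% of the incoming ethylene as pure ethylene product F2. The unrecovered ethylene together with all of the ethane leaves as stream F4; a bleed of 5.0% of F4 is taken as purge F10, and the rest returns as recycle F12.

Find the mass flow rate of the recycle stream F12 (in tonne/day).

8390 tonne/day

ethane enters only via F14 and leaves only via the purge: 1640×0.253 = 0.050×(ethane in F4), and the separation unit passes all ethane, so ethane in F6 = ethane in F4 = 8298.4 tonne/day.
ethylene in F6: m_A = 1640×0.747 + (1−0.050)·(1−0.692)·m_A, so m_A = 1225.1/0.7074 = 1731.8 tonne/day.
F4 = (1−0.692)×1731.8 + 8298.4 = 8831.8 tonne/day.
Recycle F12 = (1−0.050)×8831.8 = 8390.2 tonne/day.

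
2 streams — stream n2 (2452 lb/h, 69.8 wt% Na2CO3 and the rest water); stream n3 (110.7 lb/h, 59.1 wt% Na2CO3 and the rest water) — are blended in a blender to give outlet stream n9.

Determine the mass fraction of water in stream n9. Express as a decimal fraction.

0.307

Total flow out = 2452 + 110.7 = 2562.7 lb/h.
water in = 2452×0.302 + 110.7×0.409 = 785.78 lb/h.
water mass fraction in n9 = 785.78/2562.7 = 0.307.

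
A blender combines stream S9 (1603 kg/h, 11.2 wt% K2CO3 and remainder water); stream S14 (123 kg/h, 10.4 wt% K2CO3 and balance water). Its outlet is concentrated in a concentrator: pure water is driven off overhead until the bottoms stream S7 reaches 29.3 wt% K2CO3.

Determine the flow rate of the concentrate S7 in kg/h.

K2CO3 entering = 1603×0.112 + 123×0.104 = 192.33 kg/h.
All K2CO3 reports to S7, so S7 = 192.33/0.293 = 656.41 kg/h.

656.4 kg/h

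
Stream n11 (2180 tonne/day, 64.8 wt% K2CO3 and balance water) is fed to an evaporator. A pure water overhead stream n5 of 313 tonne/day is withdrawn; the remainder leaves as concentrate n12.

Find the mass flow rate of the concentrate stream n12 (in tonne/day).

Concentrate = 2180 − 313 = 1867 tonne/day.

1867 tonne/day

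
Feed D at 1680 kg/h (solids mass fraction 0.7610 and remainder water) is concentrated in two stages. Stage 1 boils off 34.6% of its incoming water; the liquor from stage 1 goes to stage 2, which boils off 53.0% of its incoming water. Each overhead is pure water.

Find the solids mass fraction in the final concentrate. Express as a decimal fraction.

water in feed = 1680×0.239 = 401.52 kg/h.
After stage 1: water left = (1−0.346)×401.52 = 262.59; stream total = 1541.1 kg/h.
After stage 2: water left = (1−0.530)×262.59 = 123.42; final concentrate = 1401.9 kg/h.
solids fraction = 1278.5/1401.9 = 0.9120.

0.9120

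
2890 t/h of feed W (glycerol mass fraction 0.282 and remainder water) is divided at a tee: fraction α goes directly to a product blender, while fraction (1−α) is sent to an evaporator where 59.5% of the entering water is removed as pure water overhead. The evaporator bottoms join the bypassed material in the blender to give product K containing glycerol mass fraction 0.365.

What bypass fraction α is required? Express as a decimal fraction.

All 2890×0.282 = 814.98 t/h of glycerol reaches K, so K = 814.98/0.365 = 2232.8 t/h and vapour = 657.18 t/h.
The evaporator receives (1−α)·2890 of feed at 0.718 water and removes 0.595 of that water:
0.595×0.718×(1−α)×2890 = 657.18
(1−α) = 657.18/1234.6 = 0.5323;  α = 0.4677.

0.468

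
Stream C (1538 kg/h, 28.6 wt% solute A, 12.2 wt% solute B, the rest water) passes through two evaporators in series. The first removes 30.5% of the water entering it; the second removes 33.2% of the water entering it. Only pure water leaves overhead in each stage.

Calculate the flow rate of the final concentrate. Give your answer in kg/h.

1050 kg/h

water in feed = 1538×0.592 = 910.5 kg/h.
After stage 1: water left = (1−0.305)×910.5 = 632.79; stream total = 1260.3 kg/h.
After stage 2: water left = (1−0.332)×632.79 = 422.71; final concentrate = 1050.2 kg/h.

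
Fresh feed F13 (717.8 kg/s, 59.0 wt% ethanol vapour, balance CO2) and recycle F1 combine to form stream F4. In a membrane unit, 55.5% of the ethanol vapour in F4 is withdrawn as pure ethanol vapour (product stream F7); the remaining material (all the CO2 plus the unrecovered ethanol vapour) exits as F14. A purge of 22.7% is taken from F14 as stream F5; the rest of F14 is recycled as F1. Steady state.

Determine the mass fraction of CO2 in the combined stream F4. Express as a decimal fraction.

0.668

CO2 enters only via F13 and leaves only via the purge: 717.8×0.410 = 0.227×(CO2 in F14), and the membrane unit passes all CO2, so CO2 in F4 = CO2 in F14 = 1296.5 kg/s.
ethanol vapour in F4: m_A = 717.8×0.590 + (1−0.227)·(1−0.555)·m_A, so m_A = 423.5/0.6560 = 645.57 kg/s.
F4 = 645.57 + 1296.5 = 1942 kg/s.
CO2 fraction in F4 = 1296.5/1942 = 0.668.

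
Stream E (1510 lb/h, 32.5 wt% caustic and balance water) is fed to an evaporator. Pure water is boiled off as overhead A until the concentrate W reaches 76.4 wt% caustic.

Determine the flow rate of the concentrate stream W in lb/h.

642.3 lb/h

caustic is conserved: 1510×0.325 = 490.75 lb/h all reports to the concentrate.
Concentrate = 490.75/(target fraction) = 642.34 lb/h.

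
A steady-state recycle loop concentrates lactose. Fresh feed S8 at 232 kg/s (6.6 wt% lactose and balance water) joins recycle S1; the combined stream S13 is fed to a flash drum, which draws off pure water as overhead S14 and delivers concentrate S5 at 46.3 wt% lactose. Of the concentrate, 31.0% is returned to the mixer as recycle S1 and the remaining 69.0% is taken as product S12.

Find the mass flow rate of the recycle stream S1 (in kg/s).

Overall lactose balance (none leaves overhead): lactose in fresh feed = lactose in product, i.e. 232×0.066 = (1−0.310)·S5·0.463.
S5 = 15.312/(0.463×0.690) = 47.929 kg/s.
Recycle S1 = 0.310×47.929 = 14.858 kg/s.

14.86 kg/s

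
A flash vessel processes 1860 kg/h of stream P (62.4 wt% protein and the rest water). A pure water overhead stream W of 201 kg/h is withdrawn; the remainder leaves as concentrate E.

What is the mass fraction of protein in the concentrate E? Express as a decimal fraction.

protein is not removed: 1860×0.624 = 1160.6 kg/h of protein enters E.
Concentrate = 1860 − 201 = 1659 kg/h.
Mass fraction = 1160.6/1659 = 0.700.

0.700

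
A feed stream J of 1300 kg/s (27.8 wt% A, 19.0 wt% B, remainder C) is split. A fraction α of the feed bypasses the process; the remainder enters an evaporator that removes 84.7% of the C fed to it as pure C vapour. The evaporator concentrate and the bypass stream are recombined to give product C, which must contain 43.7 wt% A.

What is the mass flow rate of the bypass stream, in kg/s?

250.3 kg/s

All 1300×0.278 = 361.4 kg/s of A reaches C, so C = 361.4/0.437 = 827 kg/s and vapour = 473 kg/s.
The evaporator receives (1−α)·1300 of feed at 0.532 C and removes 0.847 of that C:
0.847×0.532×(1−α)×1300 = 473
(1−α) = 473/585.79 = 0.8075;  α = 0.1925.
Bypass flow = 0.1925×1300 = 250.3 kg/s.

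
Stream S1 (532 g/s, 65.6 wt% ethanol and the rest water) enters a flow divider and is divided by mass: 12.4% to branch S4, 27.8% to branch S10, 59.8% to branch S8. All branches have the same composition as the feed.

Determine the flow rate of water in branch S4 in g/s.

22.69 g/s

Branch S4 total = 0.124×532 = 65.968 g/s.
water in S4 = 0.344×65.968 = 22.693 g/s.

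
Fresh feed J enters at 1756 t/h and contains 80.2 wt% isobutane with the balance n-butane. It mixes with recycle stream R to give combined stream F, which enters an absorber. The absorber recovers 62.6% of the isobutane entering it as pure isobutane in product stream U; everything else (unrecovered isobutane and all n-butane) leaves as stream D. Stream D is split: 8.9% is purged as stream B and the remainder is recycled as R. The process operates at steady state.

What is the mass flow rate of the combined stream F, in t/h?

6043 t/h

n-butane enters only via J and leaves only via the purge: 1756×0.198 = 0.089×(n-butane in D), and the absorber passes all n-butane, so n-butane in F = n-butane in D = 3906.6 t/h.
isobutane in F: m_A = 1756×0.802 + (1−0.089)·(1−0.626)·m_A, so m_A = 1408.3/0.6593 = 2136.1 t/h.
F = 2136.1 + 3906.6 = 6042.7 t/h.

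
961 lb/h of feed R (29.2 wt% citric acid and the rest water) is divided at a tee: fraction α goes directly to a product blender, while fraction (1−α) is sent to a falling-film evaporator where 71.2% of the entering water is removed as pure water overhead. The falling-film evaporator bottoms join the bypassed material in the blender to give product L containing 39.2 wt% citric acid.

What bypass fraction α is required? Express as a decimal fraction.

0.494

All 961×0.292 = 280.61 lb/h of citric acid reaches L, so L = 280.61/0.392 = 715.85 lb/h and vapour = 245.15 lb/h.
The evaporator receives (1−α)·961 of feed at 0.708 water and removes 0.712 of that water:
0.712×0.708×(1−α)×961 = 245.15
(1−α) = 245.15/484.44 = 0.5061;  α = 0.4939.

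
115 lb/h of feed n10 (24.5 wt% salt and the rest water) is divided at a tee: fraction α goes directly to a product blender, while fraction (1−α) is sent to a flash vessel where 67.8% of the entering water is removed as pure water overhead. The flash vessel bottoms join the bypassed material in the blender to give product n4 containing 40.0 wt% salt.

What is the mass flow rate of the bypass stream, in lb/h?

27.95 lb/h

All 115×0.245 = 28.175 lb/h of salt reaches n4, so n4 = 28.175/0.400 = 70.438 lb/h and vapour = 44.562 lb/h.
The evaporator receives (1−α)·115 of feed at 0.755 water and removes 0.678 of that water:
0.678×0.755×(1−α)×115 = 44.562
(1−α) = 44.562/58.867 = 0.7570;  α = 0.2430.
Bypass flow = 0.2430×115 = 27.945 lb/h.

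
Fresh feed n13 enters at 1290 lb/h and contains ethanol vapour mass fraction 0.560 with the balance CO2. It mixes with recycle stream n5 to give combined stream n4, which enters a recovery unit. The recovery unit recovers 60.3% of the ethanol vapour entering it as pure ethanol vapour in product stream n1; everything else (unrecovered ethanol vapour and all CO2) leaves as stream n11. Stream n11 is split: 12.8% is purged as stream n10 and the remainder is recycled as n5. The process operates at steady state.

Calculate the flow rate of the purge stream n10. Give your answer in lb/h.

CO2 enters only via n13 and leaves only via the purge: 1290×0.440 = 0.128×(CO2 in n11), and the recovery unit passes all CO2, so CO2 in n4 = CO2 in n11 = 4434.4 lb/h.
ethanol vapour in n4: m_A = 1290×0.560 + (1−0.128)·(1−0.603)·m_A, so m_A = 722.4/0.6538 = 1104.9 lb/h.
n11 = (1−0.603)×1104.9 + 4434.4 = 4873 lb/h.
Purge n10 = 0.128×4873 = 623.75 lb/h.

623.7 lb/h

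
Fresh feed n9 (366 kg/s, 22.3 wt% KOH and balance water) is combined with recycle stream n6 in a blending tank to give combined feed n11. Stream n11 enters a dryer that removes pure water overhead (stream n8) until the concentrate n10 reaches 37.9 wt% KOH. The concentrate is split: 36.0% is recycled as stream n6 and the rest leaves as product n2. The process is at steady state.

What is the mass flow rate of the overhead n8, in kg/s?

150.6 kg/s

Overall KOH balance (none leaves overhead): KOH in fresh feed = KOH in product, i.e. 366×0.223 = (1−0.360)·n10·0.379.
n10 = 81.618/(0.379×0.640) = 336.49 kg/s.
Recycle n6 = 0.360×336.49 = 121.13 kg/s.
Combined feed n11 = 366 + 121.13 = 487.13 kg/s.
Overhead n8 = n11 − n10 = 487.13 − 336.49 = 150.65 kg/s.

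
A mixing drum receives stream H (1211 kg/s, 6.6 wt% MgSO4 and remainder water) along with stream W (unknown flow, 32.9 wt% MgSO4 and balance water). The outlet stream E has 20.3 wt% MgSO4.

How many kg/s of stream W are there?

1317 kg/s

Let W be the unknown flow. Total out = 1211 + W.
MgSO4 balance: 79.926 + 0.329·W = 0.203·(1211 + W)
(0.329 − 0.203)·W = 0.203×1211 − 79.926 = 165.91
W = 165.91 / 0.126 = 1316.7 kg/s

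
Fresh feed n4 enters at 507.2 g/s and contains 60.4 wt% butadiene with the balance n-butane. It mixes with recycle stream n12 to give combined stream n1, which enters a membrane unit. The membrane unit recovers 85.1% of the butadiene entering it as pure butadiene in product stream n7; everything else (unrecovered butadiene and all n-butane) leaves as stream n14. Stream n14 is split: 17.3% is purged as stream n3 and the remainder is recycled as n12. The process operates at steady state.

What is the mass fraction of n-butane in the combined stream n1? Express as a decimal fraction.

0.7687

n-butane enters only via n4 and leaves only via the purge: 507.2×0.396 = 0.173×(n-butane in n14), and the membrane unit passes all n-butane, so n-butane in n1 = n-butane in n14 = 1161 g/s.
butadiene in n1: m_A = 507.2×0.604 + (1−0.173)·(1−0.851)·m_A, so m_A = 306.35/0.8768 = 349.4 g/s.
n1 = 349.4 + 1161 = 1510.4 g/s.
n-butane fraction in n1 = 1161/1510.4 = 0.7687.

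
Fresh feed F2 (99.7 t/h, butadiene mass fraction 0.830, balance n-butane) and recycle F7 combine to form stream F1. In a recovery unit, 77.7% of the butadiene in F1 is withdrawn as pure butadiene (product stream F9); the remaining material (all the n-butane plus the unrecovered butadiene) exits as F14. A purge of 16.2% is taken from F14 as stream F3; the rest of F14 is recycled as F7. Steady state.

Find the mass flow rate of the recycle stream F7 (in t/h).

n-butane enters only via F2 and leaves only via the purge: 99.7×0.170 = 0.162×(n-butane in F14), and the recovery unit passes all n-butane, so n-butane in F1 = n-butane in F14 = 104.62 t/h.
butadiene in F1: m_A = 99.7×0.830 + (1−0.162)·(1−0.777)·m_A, so m_A = 82.751/0.8131 = 101.77 t/h.
F14 = (1−0.777)×101.77 + 104.62 = 127.32 t/h.
Recycle F7 = (1−0.162)×127.32 = 106.69 t/h.

106.7 t/h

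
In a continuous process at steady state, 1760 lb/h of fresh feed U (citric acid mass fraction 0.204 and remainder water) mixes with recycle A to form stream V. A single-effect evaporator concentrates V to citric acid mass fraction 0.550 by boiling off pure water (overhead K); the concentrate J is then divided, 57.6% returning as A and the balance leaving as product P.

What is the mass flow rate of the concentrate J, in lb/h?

Overall citric acid balance (none leaves overhead): citric acid in fresh feed = citric acid in product, i.e. 1760×0.204 = (1−0.576)·J·0.550.
J = 359.04/(0.550×0.424) = 1539.6 lb/h.

1540 lb/h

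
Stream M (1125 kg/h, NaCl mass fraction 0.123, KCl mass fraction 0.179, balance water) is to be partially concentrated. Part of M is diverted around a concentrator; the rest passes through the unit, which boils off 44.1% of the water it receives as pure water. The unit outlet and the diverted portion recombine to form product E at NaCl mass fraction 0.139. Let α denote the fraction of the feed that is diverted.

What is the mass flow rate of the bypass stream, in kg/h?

704.3 kg/h

All 1125×0.123 = 138.38 kg/h of NaCl reaches E, so E = 138.38/0.139 = 995.5 kg/h and vapour = 129.5 kg/h.
The evaporator receives (1−α)·1125 of feed at 0.698 water and removes 0.441 of that water:
0.441×0.698×(1−α)×1125 = 129.5
(1−α) = 129.5/346.3 = 0.3739;  α = 0.6261.
Bypass flow = 0.6261×1125 = 704.31 kg/h.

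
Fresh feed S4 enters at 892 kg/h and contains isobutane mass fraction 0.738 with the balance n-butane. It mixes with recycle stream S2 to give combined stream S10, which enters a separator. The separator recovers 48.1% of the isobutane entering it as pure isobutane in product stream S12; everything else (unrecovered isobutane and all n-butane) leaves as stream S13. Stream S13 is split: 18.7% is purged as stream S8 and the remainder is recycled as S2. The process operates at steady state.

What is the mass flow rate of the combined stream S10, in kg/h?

2389 kg/h

n-butane enters only via S4 and leaves only via the purge: 892×0.262 = 0.187×(n-butane in S13), and the separator passes all n-butane, so n-butane in S10 = n-butane in S13 = 1249.8 kg/h.
isobutane in S10: m_A = 892×0.738 + (1−0.187)·(1−0.481)·m_A, so m_A = 658.3/0.5781 = 1138.8 kg/h.
S10 = 1138.8 + 1249.8 = 2388.6 kg/h.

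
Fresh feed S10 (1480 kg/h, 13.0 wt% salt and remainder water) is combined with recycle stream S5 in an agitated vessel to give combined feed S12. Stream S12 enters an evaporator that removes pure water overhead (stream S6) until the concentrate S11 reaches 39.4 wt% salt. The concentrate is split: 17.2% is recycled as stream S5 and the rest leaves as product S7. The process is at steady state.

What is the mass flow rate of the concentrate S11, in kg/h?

589.8 kg/h

Overall salt balance (none leaves overhead): salt in fresh feed = salt in product, i.e. 1480×0.130 = (1−0.172)·S11·0.394.
S11 = 192.4/(0.394×0.828) = 589.76 kg/h.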